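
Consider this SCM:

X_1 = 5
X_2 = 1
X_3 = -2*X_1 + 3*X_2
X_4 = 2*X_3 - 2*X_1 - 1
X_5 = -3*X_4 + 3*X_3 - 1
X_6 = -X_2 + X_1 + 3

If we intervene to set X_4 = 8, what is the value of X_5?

-46

Intervening sets X_4 = 8 and removes its equation (X_4 = 2*X_3 - 2*X_1 - 1).
X_3 = -2*X_1 + 3*X_2  [with X_1=5, X_2=1]  = -7
X_5 = -3*X_4 + 3*X_3 - 1  [with X_4=8, X_3=-7]  = -46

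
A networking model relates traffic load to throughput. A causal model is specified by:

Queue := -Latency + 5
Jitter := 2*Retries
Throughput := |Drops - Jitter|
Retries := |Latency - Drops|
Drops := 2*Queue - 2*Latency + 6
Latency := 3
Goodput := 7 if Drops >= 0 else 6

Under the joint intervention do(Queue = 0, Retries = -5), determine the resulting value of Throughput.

The joint intervention fixes Queue = 0, Retries = -5, removing each variable's own equation.
Drops = 2*Queue - 2*Latency + 6  [with Queue=0, Latency=3]  = 0
Jitter = 2*Retries  [with Retries=-5]  = -10
Throughput = |Drops - Jitter|  [with Drops=0, Jitter=-10]  = 10

10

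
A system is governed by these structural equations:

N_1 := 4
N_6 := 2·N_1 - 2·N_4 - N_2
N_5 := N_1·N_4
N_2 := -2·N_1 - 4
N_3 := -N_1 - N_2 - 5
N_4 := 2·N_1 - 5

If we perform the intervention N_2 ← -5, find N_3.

-4

The intervention breaks the incoming arrows to N_2: N_2 := -2·N_1 - 4 no longer applies, and N_2 = -5.
N_3 = -N_1 - N_2 - 5  [with N_1=4, N_2=-5]  = -4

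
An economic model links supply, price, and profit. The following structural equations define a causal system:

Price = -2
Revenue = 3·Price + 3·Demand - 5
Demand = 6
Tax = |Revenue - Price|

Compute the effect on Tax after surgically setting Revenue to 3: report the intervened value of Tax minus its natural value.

-4

The intervention breaks the incoming arrows to Revenue: Revenue = 3·Price + 3·Demand - 5 no longer applies, and Revenue = 3.
Tax = |Revenue - Price|  [with Revenue=3, Price=-2]  = 5
Without intervention: Revenue = 3·Price + 3·Demand - 5  [with Price=-2, Demand=6]  = 7; Tax = |Revenue - Price|  [with Revenue=7, Price=-2]  = 9.
Change = 5 − 9 = -4.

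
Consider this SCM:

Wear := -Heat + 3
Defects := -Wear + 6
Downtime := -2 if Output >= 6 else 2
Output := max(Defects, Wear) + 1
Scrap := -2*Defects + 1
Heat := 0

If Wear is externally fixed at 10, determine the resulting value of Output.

11

do(Wear=10) replaces the equation Wear := -Heat + 3 with the constant Wear = 10.
Defects = -Wear + 6  [with Wear=10]  = -4
Output = max(Defects, Wear) + 1  [with Defects=-4, Wear=10]  = 11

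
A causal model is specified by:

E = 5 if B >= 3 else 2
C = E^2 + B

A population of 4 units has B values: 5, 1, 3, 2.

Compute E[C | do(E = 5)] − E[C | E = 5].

The intervention sets E=5 in all 4 units regardless of B. Recomputing C per unit gives 30, 26, 28, 27; average 27.75.
E[C|E=5] averages over only the 2 units with E=5 (B = 5, 3): C = 30, 28, mean 29.
Difference = 27.75 − 29 = -1.25.

-1.25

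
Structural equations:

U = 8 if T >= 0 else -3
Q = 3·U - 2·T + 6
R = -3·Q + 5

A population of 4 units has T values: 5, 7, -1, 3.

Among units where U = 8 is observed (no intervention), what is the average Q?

20

Observing U=8 restricts to units where U's equation naturally yields 8: T ∈ {5, 7, 3}. In that subpopulation Q = 20, 16, 24, mean 20.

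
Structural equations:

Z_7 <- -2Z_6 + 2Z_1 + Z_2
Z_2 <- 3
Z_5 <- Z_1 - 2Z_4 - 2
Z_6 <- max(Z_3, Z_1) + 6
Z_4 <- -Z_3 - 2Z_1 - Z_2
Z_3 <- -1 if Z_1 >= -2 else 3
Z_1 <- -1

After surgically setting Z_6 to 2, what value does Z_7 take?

-3

Intervening sets Z_6 = 2 and removes its equation (Z_6 <- max(Z_3, Z_1) + 6).
Z_7 = -2Z_6 + 2Z_1 + Z_2  [with Z_6=2, Z_1=-1, Z_2=3]  = -3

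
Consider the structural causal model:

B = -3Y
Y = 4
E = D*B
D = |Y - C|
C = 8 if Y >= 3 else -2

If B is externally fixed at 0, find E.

0

Intervening sets B = 0 and removes its equation (B = -3Y).
C = 8 if Y >= 3 else -2  [with Y=4]  = 8
D = |Y - C|  [with Y=4, C=8]  = 4
E = D*B  [with D=4, B=0]  = 0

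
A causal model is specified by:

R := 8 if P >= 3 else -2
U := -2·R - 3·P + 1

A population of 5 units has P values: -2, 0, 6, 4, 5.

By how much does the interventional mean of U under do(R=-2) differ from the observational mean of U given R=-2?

-10.8

do(R=-2) breaks R's dependence on P. With R=-2 fixed, U across the units is 11, 5, -13, -7, -10, mean -2.8.
Conditioning on R=-2 selects the 2 unit(s) with P ∈ {-2, 0}. Their U values: 11, 5. Mean = 8.
Difference = -2.8 − 8 = -10.8.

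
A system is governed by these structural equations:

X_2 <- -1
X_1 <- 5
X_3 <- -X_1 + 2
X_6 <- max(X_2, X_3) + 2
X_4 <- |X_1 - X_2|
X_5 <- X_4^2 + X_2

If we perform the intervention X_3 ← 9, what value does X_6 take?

11

The intervention breaks the incoming arrows to X_3: X_3 <- -X_1 + 2 no longer applies, and X_3 = 9.
X_6 = max(X_2, X_3) + 2  [with X_2=-1, X_3=9]  = 11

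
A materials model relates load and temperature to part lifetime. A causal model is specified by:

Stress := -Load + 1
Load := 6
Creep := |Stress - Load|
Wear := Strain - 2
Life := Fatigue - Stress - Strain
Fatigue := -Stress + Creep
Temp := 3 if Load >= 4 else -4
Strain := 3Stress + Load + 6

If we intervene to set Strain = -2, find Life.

23

The intervention breaks the incoming arrows to Strain: Strain := 3Stress + Load + 6 no longer applies, and Strain = -2.
Stress = -Load + 1  [with Load=6]  = -5
Creep = |Stress - Load|  [with Stress=-5, Load=6]  = 11
Fatigue = -Stress + Creep  [with Stress=-5, Creep=11]  = 16
Life = Fatigue - Stress - Strain  [with Fatigue=16, Stress=-5, Strain=-2]  = 23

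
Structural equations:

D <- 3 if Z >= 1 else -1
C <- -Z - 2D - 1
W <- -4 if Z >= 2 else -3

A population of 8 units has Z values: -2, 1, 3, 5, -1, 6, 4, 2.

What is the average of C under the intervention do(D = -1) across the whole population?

-1.25

Under do(D=-1), D's equation is replaced by D=-1 for every unit. Per-unit C: 3, 0, -2, -4, 2, -5, -3, -1. Mean = -1.25.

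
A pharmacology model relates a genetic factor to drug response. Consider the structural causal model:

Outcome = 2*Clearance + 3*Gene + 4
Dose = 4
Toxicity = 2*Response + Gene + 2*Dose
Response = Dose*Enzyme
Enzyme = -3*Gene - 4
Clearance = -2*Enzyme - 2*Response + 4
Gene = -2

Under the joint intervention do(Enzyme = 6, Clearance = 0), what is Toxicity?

54

The joint intervention fixes Enzyme = 6, Clearance = 0, removing each variable's own equation.
Response = Dose*Enzyme  [with Dose=4, Enzyme=6]  = 24
Toxicity = 2*Response + Gene + 2*Dose  [with Response=24, Gene=-2, Dose=4]  = 54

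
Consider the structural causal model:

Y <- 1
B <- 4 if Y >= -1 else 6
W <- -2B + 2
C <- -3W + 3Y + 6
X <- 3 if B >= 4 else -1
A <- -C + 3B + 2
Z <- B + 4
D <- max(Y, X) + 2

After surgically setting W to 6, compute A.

The intervention breaks the incoming arrows to W: W <- -2B + 2 no longer applies, and W = 6.
B = 4 if Y >= -1 else 6  [with Y=1]  = 4
C = -3W + 3Y + 6  [with W=6, Y=1]  = -9
A = -C + 3B + 2  [with C=-9, B=4]  = 23

23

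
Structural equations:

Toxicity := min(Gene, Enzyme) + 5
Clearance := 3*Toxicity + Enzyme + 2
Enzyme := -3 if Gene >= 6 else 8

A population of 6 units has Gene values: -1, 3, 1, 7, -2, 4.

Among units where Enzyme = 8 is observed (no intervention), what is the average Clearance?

Conditioning on Enzyme=8 selects the 5 unit(s) with Gene ∈ {-1, 3, 1, -2, 4}. Their Clearance values: 22, 34, 28, 19, 37. Mean = 28.

28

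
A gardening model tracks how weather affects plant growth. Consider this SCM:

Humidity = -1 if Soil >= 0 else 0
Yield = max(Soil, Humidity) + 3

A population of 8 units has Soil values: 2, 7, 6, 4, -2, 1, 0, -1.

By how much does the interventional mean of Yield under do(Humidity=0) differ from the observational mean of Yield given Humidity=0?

Under do(Humidity=0), Humidity's equation is replaced by Humidity=0 for every unit. Per-unit Yield: 5, 10, 9, 7, 3, 4, 3, 3. Mean = 5.5.
Observing Humidity=0 restricts to units where Humidity's equation naturally yields 0: Soil ∈ {-2, -1}. In that subpopulation Yield = 3, 3, mean 3.
Difference = 5.5 − 3 = 2.5.

2.5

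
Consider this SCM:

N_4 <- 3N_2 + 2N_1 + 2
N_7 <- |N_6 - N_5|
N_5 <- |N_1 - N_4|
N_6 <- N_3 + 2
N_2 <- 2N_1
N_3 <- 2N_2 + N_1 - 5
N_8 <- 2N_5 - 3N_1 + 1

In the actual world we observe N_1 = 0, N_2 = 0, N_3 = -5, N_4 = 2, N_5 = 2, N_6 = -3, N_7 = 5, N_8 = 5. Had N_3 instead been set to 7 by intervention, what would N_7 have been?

7

The intervention breaks the incoming arrows to N_3: N_3 <- 2N_2 + N_1 - 5 no longer applies, and N_3 = 7.
N_2 = 2N_1  [with N_1=0]  = 0
N_4 = 3N_2 + 2N_1 + 2  [with N_2=0, N_1=0]  = 2
N_5 = |N_1 - N_4|  [with N_1=0, N_4=2]  = 2
N_6 = N_3 + 2  [with N_3=7]  = 9
N_7 = |N_6 - N_5|  [with N_6=9, N_5=2]  = 7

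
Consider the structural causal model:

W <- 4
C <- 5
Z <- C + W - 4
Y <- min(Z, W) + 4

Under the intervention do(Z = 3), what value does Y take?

7

The intervention breaks the incoming arrows to Z: Z <- C + W - 4 no longer applies, and Z = 3.
Y = min(Z, W) + 4  [with Z=3, W=4]  = 7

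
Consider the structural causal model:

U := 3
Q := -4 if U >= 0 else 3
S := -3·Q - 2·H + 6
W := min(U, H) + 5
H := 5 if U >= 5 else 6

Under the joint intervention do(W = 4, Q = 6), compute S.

The joint intervention fixes W = 4, Q = 6, removing each variable's own equation.
H = 5 if U >= 5 else 6  [with U=3]  = 6
S = -3·Q - 2·H + 6  [with Q=6, H=6]  = -24

-24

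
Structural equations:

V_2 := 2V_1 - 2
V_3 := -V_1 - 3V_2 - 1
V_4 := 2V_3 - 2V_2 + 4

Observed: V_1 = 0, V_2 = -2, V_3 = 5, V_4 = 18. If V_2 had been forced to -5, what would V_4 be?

Under do(V_2=-5), the mechanism V_2 := 2V_1 - 2 is discarded; V_2 is fixed at -5.
V_3 = -V_1 - 3V_2 - 1  [with V_1=0, V_2=-5]  = 14
V_4 = 2V_3 - 2V_2 + 4  [with V_3=14, V_2=-5]  = 42

42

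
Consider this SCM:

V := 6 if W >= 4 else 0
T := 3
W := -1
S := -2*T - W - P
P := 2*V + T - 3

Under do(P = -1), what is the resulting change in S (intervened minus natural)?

1

Intervening sets P = -1 and removes its equation (P := 2*V + T - 3).
S = -2*T - W - P  [with T=3, W=-1, P=-1]  = -4
Without intervention: V = 6 if W >= 4 else 0  [with W=-1]  = 0; P = 2*V + T - 3  [with V=0, T=3]  = 0; S = -2*T - W - P  [with T=3, W=-1, P=0]  = -5.
Change = -4 − (-5) = 1.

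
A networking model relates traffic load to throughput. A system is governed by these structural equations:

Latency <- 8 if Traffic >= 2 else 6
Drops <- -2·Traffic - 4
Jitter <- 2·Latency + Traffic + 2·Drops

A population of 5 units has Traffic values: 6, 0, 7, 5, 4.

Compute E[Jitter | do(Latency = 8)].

-5.2

Under do(Latency=8), Latency's equation is replaced by Latency=8 for every unit. Per-unit Jitter: -10, 8, -13, -7, -4. Mean = -5.2.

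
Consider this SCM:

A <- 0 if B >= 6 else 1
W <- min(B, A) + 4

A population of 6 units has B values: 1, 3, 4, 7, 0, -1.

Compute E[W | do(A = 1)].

Every unit gets A=1 under the intervention. W values become 5, 5, 5, 5, 4, 3; E[W|do(A=1)] = 4.5.

4.5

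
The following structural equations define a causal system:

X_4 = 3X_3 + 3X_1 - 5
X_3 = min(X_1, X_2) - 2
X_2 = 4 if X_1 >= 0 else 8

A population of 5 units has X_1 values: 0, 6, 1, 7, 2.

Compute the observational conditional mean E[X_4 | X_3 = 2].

20.5

Observing X_3=2 restricts to units where X_3's equation naturally yields 2: X_1 ∈ {6, 7}. In that subpopulation X_4 = 19, 22, mean 20.5.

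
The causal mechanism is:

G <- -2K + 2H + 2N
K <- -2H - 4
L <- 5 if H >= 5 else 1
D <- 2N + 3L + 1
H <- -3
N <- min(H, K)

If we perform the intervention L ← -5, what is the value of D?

-20

The intervention breaks the incoming arrows to L: L <- 5 if H >= 5 else 1 no longer applies, and L = -5.
K = -2H - 4  [with H=-3]  = 2
N = min(H, K)  [with H=-3, K=2]  = -3
D = 2N + 3L + 1  [with N=-3, L=-5]  = -20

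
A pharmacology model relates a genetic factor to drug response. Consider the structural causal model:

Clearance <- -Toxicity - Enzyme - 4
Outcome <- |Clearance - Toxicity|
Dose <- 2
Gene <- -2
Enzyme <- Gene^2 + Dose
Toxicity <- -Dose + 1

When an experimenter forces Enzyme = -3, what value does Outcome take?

1

The intervention breaks the incoming arrows to Enzyme: Enzyme <- Gene^2 + Dose no longer applies, and Enzyme = -3.
Toxicity = -Dose + 1  [with Dose=2]  = -1
Clearance = -Toxicity - Enzyme - 4  [with Toxicity=-1, Enzyme=-3]  = 0
Outcome = |Clearance - Toxicity|  [with Clearance=0, Toxicity=-1]  = 1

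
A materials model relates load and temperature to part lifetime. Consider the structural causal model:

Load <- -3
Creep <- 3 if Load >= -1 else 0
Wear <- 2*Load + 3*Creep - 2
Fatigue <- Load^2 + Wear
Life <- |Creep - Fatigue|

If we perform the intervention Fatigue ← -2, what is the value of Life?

Intervening sets Fatigue = -2 and removes its equation (Fatigue <- Load^2 + Wear).
Creep = 3 if Load >= -1 else 0  [with Load=-3]  = 0
Life = |Creep - Fatigue|  [with Creep=0, Fatigue=-2]  = 2

2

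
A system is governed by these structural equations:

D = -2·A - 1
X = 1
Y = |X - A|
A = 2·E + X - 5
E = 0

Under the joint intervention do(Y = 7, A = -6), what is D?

11

The joint intervention fixes Y = 7, A = -6, removing each variable's own equation.
D = -2·A - 1  [with A=-6]  = 11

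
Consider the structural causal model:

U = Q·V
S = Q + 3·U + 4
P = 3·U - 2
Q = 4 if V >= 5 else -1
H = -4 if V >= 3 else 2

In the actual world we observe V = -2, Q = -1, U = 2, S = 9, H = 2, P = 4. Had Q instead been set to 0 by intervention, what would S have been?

4

Under do(Q=0), the mechanism Q = 4 if V >= 5 else -1 is discarded; Q is fixed at 0.
U = Q·V  [with Q=0, V=-2]  = 0
S = Q + 3·U + 4  [with Q=0, U=0]  = 4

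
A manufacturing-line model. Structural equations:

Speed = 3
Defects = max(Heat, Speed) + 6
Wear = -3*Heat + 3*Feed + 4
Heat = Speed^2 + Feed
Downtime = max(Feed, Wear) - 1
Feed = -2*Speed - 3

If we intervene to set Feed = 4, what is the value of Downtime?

Under do(Feed=4), the mechanism Feed = -2*Speed - 3 is discarded; Feed is fixed at 4.
Heat = Speed^2 + Feed  [with Speed=3, Feed=4]  = 13
Wear = -3*Heat + 3*Feed + 4  [with Heat=13, Feed=4]  = -23
Downtime = max(Feed, Wear) - 1  [with Feed=4, Wear=-23]  = 3

3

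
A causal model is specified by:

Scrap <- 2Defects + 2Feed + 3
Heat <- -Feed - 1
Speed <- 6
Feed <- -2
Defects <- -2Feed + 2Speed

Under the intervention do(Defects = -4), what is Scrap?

-9

Intervening sets Defects = -4 and removes its equation (Defects <- -2Feed + 2Speed).
Scrap = 2Defects + 2Feed + 3  [with Defects=-4, Feed=-2]  = -9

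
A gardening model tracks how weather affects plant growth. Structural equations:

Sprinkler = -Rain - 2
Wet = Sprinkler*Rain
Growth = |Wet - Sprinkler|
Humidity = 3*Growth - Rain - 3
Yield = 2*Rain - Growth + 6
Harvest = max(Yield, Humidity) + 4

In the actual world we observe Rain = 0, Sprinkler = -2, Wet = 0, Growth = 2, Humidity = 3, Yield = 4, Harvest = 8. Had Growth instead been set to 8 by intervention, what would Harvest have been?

25

The intervention breaks the incoming arrows to Growth: Growth = |Wet - Sprinkler| no longer applies, and Growth = 8.
Humidity = 3*Growth - Rain - 3  [with Growth=8, Rain=0]  = 21
Yield = 2*Rain - Growth + 6  [with Rain=0, Growth=8]  = -2
Harvest = max(Yield, Humidity) + 4  [with Yield=-2, Humidity=21]  = 25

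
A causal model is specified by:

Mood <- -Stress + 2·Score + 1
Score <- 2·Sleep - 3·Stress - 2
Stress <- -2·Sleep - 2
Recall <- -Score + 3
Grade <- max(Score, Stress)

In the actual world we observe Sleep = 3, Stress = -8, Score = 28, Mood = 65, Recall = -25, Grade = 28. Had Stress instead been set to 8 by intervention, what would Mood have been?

Under do(Stress=8), the mechanism Stress <- -2·Sleep - 2 is discarded; Stress is fixed at 8.
Score = 2·Sleep - 3·Stress - 2  [with Sleep=3, Stress=8]  = -20
Mood = -Stress + 2·Score + 1  [with Stress=8, Score=-20]  = -47

-47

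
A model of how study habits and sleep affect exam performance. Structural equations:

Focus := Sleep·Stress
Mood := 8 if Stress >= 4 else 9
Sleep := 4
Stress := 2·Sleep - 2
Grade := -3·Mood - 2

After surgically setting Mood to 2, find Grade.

Intervening sets Mood = 2 and removes its equation (Mood := 8 if Stress >= 4 else 9).
Grade = -3·Mood - 2  [with Mood=2]  = -8

-8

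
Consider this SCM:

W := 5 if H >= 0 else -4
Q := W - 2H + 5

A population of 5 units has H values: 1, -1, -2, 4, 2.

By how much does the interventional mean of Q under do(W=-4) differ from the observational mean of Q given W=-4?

-4.6

Under do(W=-4), W's equation is replaced by W=-4 for every unit. Per-unit Q: -1, 3, 5, -7, -3. Mean = -0.6.
Observing W=-4 restricts to units where W's equation naturally yields -4: H ∈ {-1, -2}. In that subpopulation Q = 3, 5, mean 4.
Difference = -0.6 − 4 = -4.6.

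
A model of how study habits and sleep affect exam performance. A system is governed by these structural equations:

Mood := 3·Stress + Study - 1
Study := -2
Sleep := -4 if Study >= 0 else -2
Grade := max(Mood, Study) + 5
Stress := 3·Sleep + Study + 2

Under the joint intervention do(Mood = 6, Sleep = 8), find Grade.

The joint intervention fixes Mood = 6, Sleep = 8, removing each variable's own equation.
Grade = max(Mood, Study) + 5  [with Mood=6, Study=-2]  = 11

11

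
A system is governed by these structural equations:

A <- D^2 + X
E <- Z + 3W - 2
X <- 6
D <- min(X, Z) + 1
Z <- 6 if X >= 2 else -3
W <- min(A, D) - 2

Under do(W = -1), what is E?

The intervention breaks the incoming arrows to W: W <- min(A, D) - 2 no longer applies, and W = -1.
Z = 6 if X >= 2 else -3  [with X=6]  = 6
E = Z + 3W - 2  [with Z=6, W=-1]  = 1

1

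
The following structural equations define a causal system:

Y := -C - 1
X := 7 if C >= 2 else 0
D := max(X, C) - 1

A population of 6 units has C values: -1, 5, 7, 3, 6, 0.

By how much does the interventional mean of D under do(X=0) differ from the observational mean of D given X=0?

3.5

do(X=0) breaks X's dependence on C. With X=0 fixed, D across the units is -1, 4, 6, 2, 5, -1, mean 2.5.
Observing X=0 restricts to units where X's equation naturally yields 0: C ∈ {-1, 0}. In that subpopulation D = -1, -1, mean -1.
Difference = 2.5 − (-1) = 3.5.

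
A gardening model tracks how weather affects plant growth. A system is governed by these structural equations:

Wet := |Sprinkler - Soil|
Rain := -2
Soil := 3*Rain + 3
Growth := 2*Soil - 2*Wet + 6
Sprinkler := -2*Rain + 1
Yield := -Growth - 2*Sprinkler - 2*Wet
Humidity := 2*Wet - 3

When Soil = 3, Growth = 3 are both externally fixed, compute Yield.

-17

Under do(Soil = 3, Growth = 3), each intervened variable's structural equation is replaced by its fixed value.
Sprinkler = -2*Rain + 1  [with Rain=-2]  = 5
Wet = |Sprinkler - Soil|  [with Sprinkler=5, Soil=3]  = 2
Yield = -Growth - 2*Sprinkler - 2*Wet  [with Growth=3, Sprinkler=5, Wet=2]  = -17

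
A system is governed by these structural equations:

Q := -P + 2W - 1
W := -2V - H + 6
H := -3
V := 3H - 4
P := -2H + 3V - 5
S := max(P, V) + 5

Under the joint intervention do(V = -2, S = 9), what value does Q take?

30

Setting V = -2, S = 9 by intervention discards those variables' equations.
P = -2H + 3V - 5  [with H=-3, V=-2]  = -5
W = -2V - H + 6  [with V=-2, H=-3]  = 13
Q = -P + 2W - 1  [with P=-5, W=13]  = 30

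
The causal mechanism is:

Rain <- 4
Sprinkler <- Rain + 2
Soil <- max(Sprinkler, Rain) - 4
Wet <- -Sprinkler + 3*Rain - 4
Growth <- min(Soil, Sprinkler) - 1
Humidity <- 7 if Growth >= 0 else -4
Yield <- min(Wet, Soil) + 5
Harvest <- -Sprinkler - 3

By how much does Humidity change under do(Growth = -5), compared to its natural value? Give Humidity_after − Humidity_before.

The intervention breaks the incoming arrows to Growth: Growth <- min(Soil, Sprinkler) - 1 no longer applies, and Growth = -5.
Humidity = 7 if Growth >= 0 else -4  [with Growth=-5]  = -4
Without intervention: Sprinkler = Rain + 2  [with Rain=4]  = 6; Soil = max(Sprinkler, Rain) - 4  [with Sprinkler=6, Rain=4]  = 2; Growth = min(Soil, Sprinkler) - 1  [with Soil=2, Sprinkler=6]  = 1; Humidity = 7 if Growth >= 0 else -4  [with Growth=1]  = 7.
Change = -4 − 7 = -11.

-11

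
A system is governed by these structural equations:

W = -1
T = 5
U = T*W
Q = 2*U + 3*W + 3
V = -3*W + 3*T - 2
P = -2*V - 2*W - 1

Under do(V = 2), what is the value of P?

-3

The intervention breaks the incoming arrows to V: V = -3*W + 3*T - 2 no longer applies, and V = 2.
P = -2*V - 2*W - 1  [with V=2, W=-1]  = -3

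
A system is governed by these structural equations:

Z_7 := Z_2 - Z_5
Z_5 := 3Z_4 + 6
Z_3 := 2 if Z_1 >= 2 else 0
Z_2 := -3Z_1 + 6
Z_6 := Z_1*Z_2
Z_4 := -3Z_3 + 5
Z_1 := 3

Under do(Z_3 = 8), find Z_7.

48

The intervention breaks the incoming arrows to Z_3: Z_3 := 2 if Z_1 >= 2 else 0 no longer applies, and Z_3 = 8.
Z_2 = -3Z_1 + 6  [with Z_1=3]  = -3
Z_4 = -3Z_3 + 5  [with Z_3=8]  = -19
Z_5 = 3Z_4 + 6  [with Z_4=-19]  = -51
Z_7 = Z_2 - Z_5  [with Z_2=-3, Z_5=-51]  = 48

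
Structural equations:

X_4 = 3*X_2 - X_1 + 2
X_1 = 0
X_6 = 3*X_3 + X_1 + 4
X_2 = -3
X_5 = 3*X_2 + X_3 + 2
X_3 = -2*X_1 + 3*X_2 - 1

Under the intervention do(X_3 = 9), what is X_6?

31

The intervention breaks the incoming arrows to X_3: X_3 = -2*X_1 + 3*X_2 - 1 no longer applies, and X_3 = 9.
X_6 = 3*X_3 + X_1 + 4  [with X_3=9, X_1=0]  = 31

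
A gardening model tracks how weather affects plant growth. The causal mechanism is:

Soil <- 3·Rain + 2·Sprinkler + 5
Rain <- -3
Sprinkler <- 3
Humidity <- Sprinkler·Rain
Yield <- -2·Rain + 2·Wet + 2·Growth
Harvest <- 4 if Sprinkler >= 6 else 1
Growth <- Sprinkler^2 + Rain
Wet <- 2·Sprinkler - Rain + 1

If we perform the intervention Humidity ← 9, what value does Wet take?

10

do(Humidity=9) replaces the equation Humidity <- Sprinkler·Rain with the constant Humidity = 9.
No directed path runs from Humidity to Wet, so Wet keeps its natural value.
Wet = 2·Sprinkler - Rain + 1  [with Sprinkler=3, Rain=-3]  = 10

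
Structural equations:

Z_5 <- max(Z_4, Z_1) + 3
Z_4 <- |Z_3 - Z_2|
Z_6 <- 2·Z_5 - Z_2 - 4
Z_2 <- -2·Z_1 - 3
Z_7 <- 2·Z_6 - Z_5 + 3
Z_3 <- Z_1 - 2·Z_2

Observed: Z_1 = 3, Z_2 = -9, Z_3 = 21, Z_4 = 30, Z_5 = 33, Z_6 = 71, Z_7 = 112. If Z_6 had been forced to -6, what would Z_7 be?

Intervening sets Z_6 = -6 and removes its equation (Z_6 <- 2·Z_5 - Z_2 - 4).
Z_2 = -2·Z_1 - 3  [with Z_1=3]  = -9
Z_3 = Z_1 - 2·Z_2  [with Z_1=3, Z_2=-9]  = 21
Z_4 = |Z_3 - Z_2|  [with Z_3=21, Z_2=-9]  = 30
Z_5 = max(Z_4, Z_1) + 3  [with Z_4=30, Z_1=3]  = 33
Z_7 = 2·Z_6 - Z_5 + 3  [with Z_6=-6, Z_5=33]  = -42

-42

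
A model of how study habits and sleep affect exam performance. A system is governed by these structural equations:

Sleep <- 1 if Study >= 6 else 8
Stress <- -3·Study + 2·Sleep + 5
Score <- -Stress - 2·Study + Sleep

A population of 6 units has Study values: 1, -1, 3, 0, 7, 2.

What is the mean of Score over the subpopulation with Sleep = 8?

Observing Sleep=8 restricts to units where Sleep's equation naturally yields 8: Study ∈ {1, -1, 3, 0, 2}. In that subpopulation Score = -12, -14, -10, -13, -11, mean -12.

-12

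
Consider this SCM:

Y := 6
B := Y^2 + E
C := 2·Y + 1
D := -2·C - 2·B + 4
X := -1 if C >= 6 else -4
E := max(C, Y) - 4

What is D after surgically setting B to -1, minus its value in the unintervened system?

Under do(B=-1), the mechanism B := Y^2 + E is discarded; B is fixed at -1.
C = 2·Y + 1  [with Y=6]  = 13
D = -2·C - 2·B + 4  [with C=13, B=-1]  = -20
Without intervention: C = 2·Y + 1  [with Y=6]  = 13; E = max(C, Y) - 4  [with C=13, Y=6]  = 9; B = Y^2 + E  [with Y=6, E=9]  = 45; D = -2·C - 2·B + 4  [with C=13, B=45]  = -112.
Change = -20 − (-112) = 92.

92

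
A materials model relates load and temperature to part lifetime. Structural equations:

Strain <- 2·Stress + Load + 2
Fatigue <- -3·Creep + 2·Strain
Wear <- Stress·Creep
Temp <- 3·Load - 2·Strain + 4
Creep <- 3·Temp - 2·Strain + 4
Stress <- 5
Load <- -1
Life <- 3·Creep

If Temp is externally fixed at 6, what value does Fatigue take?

22

The intervention breaks the incoming arrows to Temp: Temp <- 3·Load - 2·Strain + 4 no longer applies, and Temp = 6.
Strain = 2·Stress + Load + 2  [with Stress=5, Load=-1]  = 11
Creep = 3·Temp - 2·Strain + 4  [with Temp=6, Strain=11]  = 0
Fatigue = -3·Creep + 2·Strain  [with Creep=0, Strain=11]  = 22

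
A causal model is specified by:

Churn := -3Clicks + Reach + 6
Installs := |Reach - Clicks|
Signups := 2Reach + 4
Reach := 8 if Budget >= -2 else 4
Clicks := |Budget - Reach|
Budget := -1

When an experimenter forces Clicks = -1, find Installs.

The intervention breaks the incoming arrows to Clicks: Clicks := |Budget - Reach| no longer applies, and Clicks = -1.
Reach = 8 if Budget >= -2 else 4  [with Budget=-1]  = 8
Installs = |Reach - Clicks|  [with Reach=8, Clicks=-1]  = 9

9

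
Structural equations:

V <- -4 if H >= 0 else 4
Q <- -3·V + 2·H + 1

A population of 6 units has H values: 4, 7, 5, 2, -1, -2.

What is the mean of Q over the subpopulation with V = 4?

Observing V=4 restricts to units where V's equation naturally yields 4: H ∈ {-1, -2}. In that subpopulation Q = -13, -15, mean -14.

-14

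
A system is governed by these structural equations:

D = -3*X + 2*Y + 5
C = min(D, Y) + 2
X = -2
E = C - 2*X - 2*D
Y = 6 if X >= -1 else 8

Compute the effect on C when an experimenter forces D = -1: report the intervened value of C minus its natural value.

The intervention breaks the incoming arrows to D: D = -3*X + 2*Y + 5 no longer applies, and D = -1.
Y = 6 if X >= -1 else 8  [with X=-2]  = 8
C = min(D, Y) + 2  [with D=-1, Y=8]  = 1
Without intervention: Y = 6 if X >= -1 else 8  [with X=-2]  = 8; D = -3*X + 2*Y + 5  [with X=-2, Y=8]  = 27; C = min(D, Y) + 2  [with D=27, Y=8]  = 10.
Change = 1 − 10 = -9.

-9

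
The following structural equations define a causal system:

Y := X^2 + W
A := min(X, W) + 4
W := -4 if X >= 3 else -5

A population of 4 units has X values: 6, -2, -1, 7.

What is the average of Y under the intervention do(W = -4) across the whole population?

18.5

Every unit gets W=-4 under the intervention. Y values become 32, 0, -3, 45; E[Y|do(W=-4)] = 18.5.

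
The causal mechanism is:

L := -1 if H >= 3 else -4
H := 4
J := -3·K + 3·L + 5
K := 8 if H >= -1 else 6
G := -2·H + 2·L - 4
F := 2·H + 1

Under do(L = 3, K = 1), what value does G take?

-6

Under do(L = 3, K = 1), each intervened variable's structural equation is replaced by its fixed value.
G = -2·H + 2·L - 4  [with H=4, L=3]  = -6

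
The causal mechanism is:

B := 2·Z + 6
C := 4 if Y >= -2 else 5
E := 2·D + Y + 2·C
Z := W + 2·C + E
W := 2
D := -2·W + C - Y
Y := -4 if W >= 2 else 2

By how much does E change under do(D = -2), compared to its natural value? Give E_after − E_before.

-14

Intervening sets D = -2 and removes its equation (D := -2·W + C - Y).
Y = -4 if W >= 2 else 2  [with W=2]  = -4
C = 4 if Y >= -2 else 5  [with Y=-4]  = 5
E = 2·D + Y + 2·C  [with D=-2, Y=-4, C=5]  = 2
Without intervention: Y = -4 if W >= 2 else 2  [with W=2]  = -4; C = 4 if Y >= -2 else 5  [with Y=-4]  = 5; D = -2·W + C - Y  [with W=2, C=5, Y=-4]  = 5; E = 2·D + Y + 2·C  [with D=5, Y=-4, C=5]  = 16.
Change = 2 − 16 = -14.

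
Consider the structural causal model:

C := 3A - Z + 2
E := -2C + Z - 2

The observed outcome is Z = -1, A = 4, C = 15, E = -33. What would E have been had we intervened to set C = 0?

-3

The intervention breaks the incoming arrows to C: C := 3A - Z + 2 no longer applies, and C = 0.
E = -2C + Z - 2  [with C=0, Z=-1]  = -3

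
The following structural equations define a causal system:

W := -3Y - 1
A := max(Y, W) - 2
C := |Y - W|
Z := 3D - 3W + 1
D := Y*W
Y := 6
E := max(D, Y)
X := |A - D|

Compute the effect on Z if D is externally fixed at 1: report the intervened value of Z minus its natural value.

The intervention breaks the incoming arrows to D: D := Y*W no longer applies, and D = 1.
W = -3Y - 1  [with Y=6]  = -19
Z = 3D - 3W + 1  [with D=1, W=-19]  = 61
Without intervention: W = -3Y - 1  [with Y=6]  = -19; D = Y*W  [with Y=6, W=-19]  = -114; Z = 3D - 3W + 1  [with D=-114, W=-19]  = -284.
Change = 61 − (-284) = 345.

345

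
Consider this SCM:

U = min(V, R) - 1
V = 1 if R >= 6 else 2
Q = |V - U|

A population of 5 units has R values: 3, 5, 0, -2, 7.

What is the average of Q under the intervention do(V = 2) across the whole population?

Every unit gets V=2 under the intervention. Q values become 1, 1, 3, 5, 1; E[Q|do(V=2)] = 2.2.

2.2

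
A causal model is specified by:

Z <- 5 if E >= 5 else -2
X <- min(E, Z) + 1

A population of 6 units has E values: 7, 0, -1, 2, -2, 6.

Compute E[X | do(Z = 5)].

The intervention sets Z=5 in all 6 units regardless of E. Recomputing X per unit gives 6, 1, 0, 3, -1, 6; average 2.5.

2.5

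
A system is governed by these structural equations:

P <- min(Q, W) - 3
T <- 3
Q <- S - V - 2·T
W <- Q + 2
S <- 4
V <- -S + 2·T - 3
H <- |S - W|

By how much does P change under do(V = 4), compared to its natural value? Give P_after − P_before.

The intervention breaks the incoming arrows to V: V <- -S + 2·T - 3 no longer applies, and V = 4.
Q = S - V - 2·T  [with S=4, V=4, T=3]  = -6
W = Q + 2  [with Q=-6]  = -4
P = min(Q, W) - 3  [with Q=-6, W=-4]  = -9
Without intervention: V = -S + 2·T - 3  [with S=4, T=3]  = -1; Q = S - V - 2·T  [with S=4, V=-1, T=3]  = -1; W = Q + 2  [with Q=-1]  = 1; P = min(Q, W) - 3  [with Q=-1, W=1]  = -4.
Change = -9 − (-4) = -5.

-5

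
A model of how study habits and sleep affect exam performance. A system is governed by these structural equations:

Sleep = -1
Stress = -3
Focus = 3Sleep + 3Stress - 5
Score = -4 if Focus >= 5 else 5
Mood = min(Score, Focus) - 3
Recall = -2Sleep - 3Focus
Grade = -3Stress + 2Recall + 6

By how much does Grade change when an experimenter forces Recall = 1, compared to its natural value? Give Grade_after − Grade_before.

-104

Intervening sets Recall = 1 and removes its equation (Recall = -2Sleep - 3Focus).
Grade = -3Stress + 2Recall + 6  [with Stress=-3, Recall=1]  = 17
Without intervention: Focus = 3Sleep + 3Stress - 5  [with Sleep=-1, Stress=-3]  = -17; Recall = -2Sleep - 3Focus  [with Sleep=-1, Focus=-17]  = 53; Grade = -3Stress + 2Recall + 6  [with Stress=-3, Recall=53]  = 121.
Change = 17 − 121 = -104.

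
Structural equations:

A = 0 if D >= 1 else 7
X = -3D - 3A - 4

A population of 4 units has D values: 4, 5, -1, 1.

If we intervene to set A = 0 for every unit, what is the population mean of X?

-10.75

The intervention sets A=0 in all 4 units regardless of D. Recomputing X per unit gives -16, -19, -1, -7; average -10.75.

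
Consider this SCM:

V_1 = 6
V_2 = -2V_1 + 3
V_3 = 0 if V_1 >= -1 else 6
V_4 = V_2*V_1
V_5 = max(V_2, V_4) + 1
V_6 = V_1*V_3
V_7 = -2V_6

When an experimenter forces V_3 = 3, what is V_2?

Under do(V_3=3), the mechanism V_3 = 0 if V_1 >= -1 else 6 is discarded; V_3 is fixed at 3.
Since V_2 is not a descendant of the intervened variable, it is unaffected.
V_2 = -2V_1 + 3  [with V_1=6]  = -9

-9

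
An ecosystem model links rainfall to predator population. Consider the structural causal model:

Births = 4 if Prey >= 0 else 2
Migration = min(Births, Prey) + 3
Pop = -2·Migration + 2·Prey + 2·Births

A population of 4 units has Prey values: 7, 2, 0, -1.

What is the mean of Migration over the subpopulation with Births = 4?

5

Observing Births=4 restricts to units where Births's equation naturally yields 4: Prey ∈ {7, 2, 0}. In that subpopulation Migration = 7, 5, 3, mean 5.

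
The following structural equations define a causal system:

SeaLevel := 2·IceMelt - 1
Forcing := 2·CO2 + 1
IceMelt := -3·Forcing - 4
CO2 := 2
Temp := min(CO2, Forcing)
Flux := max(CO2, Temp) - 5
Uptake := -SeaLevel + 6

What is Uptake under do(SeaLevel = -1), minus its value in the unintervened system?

-38

Under do(SeaLevel=-1), the mechanism SeaLevel := 2·IceMelt - 1 is discarded; SeaLevel is fixed at -1.
Uptake = -SeaLevel + 6  [with SeaLevel=-1]  = 7
Without intervention: Forcing = 2·CO2 + 1  [with CO2=2]  = 5; IceMelt = -3·Forcing - 4  [with Forcing=5]  = -19; SeaLevel = 2·IceMelt - 1  [with IceMelt=-19]  = -39; Uptake = -SeaLevel + 6  [with SeaLevel=-39]  = 45.
Change = 7 − 45 = -38.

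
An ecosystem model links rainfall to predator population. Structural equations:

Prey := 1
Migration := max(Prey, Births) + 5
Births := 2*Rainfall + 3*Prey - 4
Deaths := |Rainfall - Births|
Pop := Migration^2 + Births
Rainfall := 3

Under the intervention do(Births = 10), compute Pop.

The intervention breaks the incoming arrows to Births: Births := 2*Rainfall + 3*Prey - 4 no longer applies, and Births = 10.
Migration = max(Prey, Births) + 5  [with Prey=1, Births=10]  = 15
Pop = Migration^2 + Births  [with Migration=15, Births=10]  = 235

235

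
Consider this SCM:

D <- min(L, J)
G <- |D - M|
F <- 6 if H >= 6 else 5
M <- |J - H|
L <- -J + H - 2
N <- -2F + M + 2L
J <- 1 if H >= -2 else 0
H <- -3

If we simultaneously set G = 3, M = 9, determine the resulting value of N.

Setting G = 3, M = 9 by intervention discards those variables' equations.
F = 6 if H >= 6 else 5  [with H=-3]  = 5
J = 1 if H >= -2 else 0  [with H=-3]  = 0
L = -J + H - 2  [with J=0, H=-3]  = -5
N = -2F + M + 2L  [with F=5, M=9, L=-5]  = -11

-11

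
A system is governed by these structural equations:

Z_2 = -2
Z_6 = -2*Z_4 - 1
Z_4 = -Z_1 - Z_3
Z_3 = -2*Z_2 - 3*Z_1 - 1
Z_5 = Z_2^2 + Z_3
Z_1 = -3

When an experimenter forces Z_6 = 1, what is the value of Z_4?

-9

do(Z_6=1) replaces the equation Z_6 = -2*Z_4 - 1 with the constant Z_6 = 1.
No directed path runs from Z_6 to Z_4, so Z_4 keeps its natural value.
Z_3 = -2*Z_2 - 3*Z_1 - 1  [with Z_2=-2, Z_1=-3]  = 12
Z_4 = -Z_1 - Z_3  [with Z_1=-3, Z_3=12]  = -9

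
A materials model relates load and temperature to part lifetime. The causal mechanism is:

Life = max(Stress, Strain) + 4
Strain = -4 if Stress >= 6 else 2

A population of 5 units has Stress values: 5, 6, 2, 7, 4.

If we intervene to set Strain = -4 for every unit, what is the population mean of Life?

8.8

Every unit gets Strain=-4 under the intervention. Life values become 9, 10, 6, 11, 8; E[Life|do(Strain=-4)] = 8.8.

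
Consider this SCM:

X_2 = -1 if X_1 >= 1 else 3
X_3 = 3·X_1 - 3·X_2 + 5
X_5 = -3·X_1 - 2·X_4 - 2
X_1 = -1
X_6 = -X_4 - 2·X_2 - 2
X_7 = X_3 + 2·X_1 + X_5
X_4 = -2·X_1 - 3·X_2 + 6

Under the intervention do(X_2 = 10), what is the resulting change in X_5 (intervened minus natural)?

do(X_2=10) replaces the equation X_2 = -1 if X_1 >= 1 else 3 with the constant X_2 = 10.
X_4 = -2·X_1 - 3·X_2 + 6  [with X_1=-1, X_2=10]  = -22
X_5 = -3·X_1 - 2·X_4 - 2  [with X_1=-1, X_4=-22]  = 45
Without intervention: X_2 = -1 if X_1 >= 1 else 3  [with X_1=-1]  = 3; X_4 = -2·X_1 - 3·X_2 + 6  [with X_1=-1, X_2=3]  = -1; X_5 = -3·X_1 - 2·X_4 - 2  [with X_1=-1, X_4=-1]  = 3.
Change = 45 − 3 = 42.

42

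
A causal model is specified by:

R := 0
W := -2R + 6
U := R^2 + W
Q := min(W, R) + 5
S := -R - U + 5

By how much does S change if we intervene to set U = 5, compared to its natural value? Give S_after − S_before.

1

do(U=5) replaces the equation U := R^2 + W with the constant U = 5.
S = -R - U + 5  [with R=0, U=5]  = 0
Without intervention: W = -2R + 6  [with R=0]  = 6; U = R^2 + W  [with R=0, W=6]  = 6; S = -R - U + 5  [with R=0, U=6]  = -1.
Change = 0 − (-1) = 1.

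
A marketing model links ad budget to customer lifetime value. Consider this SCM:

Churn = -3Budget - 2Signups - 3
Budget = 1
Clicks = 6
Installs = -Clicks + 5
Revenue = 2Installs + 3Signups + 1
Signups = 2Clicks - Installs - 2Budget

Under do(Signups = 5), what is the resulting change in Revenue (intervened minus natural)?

-18

Under do(Signups=5), the mechanism Signups = 2Clicks - Installs - 2Budget is discarded; Signups is fixed at 5.
Installs = -Clicks + 5  [with Clicks=6]  = -1
Revenue = 2Installs + 3Signups + 1  [with Installs=-1, Signups=5]  = 14
Without intervention: Installs = -Clicks + 5  [with Clicks=6]  = -1; Signups = 2Clicks - Installs - 2Budget  [with Clicks=6, Installs=-1, Budget=1]  = 11; Revenue = 2Installs + 3Signups + 1  [with Installs=-1, Signups=11]  = 32.
Change = 14 − 32 = -18.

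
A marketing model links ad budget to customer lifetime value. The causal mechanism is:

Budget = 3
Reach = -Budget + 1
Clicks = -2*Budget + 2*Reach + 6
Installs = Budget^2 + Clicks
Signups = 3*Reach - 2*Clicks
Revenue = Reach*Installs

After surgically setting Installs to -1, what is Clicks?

Under do(Installs=-1), the mechanism Installs = Budget^2 + Clicks is discarded; Installs is fixed at -1.
Since Clicks is not a descendant of the intervened variable, it is unaffected.
Reach = -Budget + 1  [with Budget=3]  = -2
Clicks = -2*Budget + 2*Reach + 6  [with Budget=3, Reach=-2]  = -4

-4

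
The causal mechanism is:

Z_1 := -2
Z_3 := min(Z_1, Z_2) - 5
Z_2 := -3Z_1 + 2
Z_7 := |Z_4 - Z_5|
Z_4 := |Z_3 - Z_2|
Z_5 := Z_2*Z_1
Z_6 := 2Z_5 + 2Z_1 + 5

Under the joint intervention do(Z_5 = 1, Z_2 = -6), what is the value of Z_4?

Setting Z_5 = 1, Z_2 = -6 by intervention discards those variables' equations.
Z_3 = min(Z_1, Z_2) - 5  [with Z_1=-2, Z_2=-6]  = -11
Z_4 = |Z_3 - Z_2|  [with Z_3=-11, Z_2=-6]  = 5

5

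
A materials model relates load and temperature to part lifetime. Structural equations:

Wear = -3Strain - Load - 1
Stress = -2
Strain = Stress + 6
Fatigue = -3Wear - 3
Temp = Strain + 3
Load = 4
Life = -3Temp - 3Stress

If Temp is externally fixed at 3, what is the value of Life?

The intervention breaks the incoming arrows to Temp: Temp = Strain + 3 no longer applies, and Temp = 3.
Life = -3Temp - 3Stress  [with Temp=3, Stress=-2]  = -3

-3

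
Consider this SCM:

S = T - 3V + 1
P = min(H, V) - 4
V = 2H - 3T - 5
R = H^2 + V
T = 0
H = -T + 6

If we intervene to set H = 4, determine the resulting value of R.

19

Under do(H=4), the mechanism H = -T + 6 is discarded; H is fixed at 4.
V = 2H - 3T - 5  [with H=4, T=0]  = 3
R = H^2 + V  [with H=4, V=3]  = 19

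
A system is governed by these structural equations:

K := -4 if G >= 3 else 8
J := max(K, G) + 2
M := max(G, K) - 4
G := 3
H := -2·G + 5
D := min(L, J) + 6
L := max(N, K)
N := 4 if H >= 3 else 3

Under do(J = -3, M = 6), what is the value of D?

The joint intervention fixes J = -3, M = 6, removing each variable's own equation.
K = -4 if G >= 3 else 8  [with G=3]  = -4
H = -2·G + 5  [with G=3]  = -1
N = 4 if H >= 3 else 3  [with H=-1]  = 3
L = max(N, K)  [with N=3, K=-4]  = 3
D = min(L, J) + 6  [with L=3, J=-3]  = 3

3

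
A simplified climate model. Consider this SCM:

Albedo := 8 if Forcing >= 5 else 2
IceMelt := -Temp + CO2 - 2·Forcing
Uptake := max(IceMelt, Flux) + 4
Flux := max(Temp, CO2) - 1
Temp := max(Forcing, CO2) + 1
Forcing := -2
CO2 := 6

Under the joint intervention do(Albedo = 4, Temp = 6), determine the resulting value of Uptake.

The joint intervention fixes Albedo = 4, Temp = 6, removing each variable's own equation.
IceMelt = -Temp + CO2 - 2·Forcing  [with Temp=6, CO2=6, Forcing=-2]  = 4
Flux = max(Temp, CO2) - 1  [with Temp=6, CO2=6]  = 5
Uptake = max(IceMelt, Flux) + 4  [with IceMelt=4, Flux=5]  = 9

9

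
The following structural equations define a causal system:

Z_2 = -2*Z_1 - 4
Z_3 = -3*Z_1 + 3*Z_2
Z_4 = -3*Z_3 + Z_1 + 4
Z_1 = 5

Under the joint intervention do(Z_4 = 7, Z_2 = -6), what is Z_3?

Setting Z_4 = 7, Z_2 = -6 by intervention discards those variables' equations.
Z_3 = -3*Z_1 + 3*Z_2  [with Z_1=5, Z_2=-6]  = -33

-33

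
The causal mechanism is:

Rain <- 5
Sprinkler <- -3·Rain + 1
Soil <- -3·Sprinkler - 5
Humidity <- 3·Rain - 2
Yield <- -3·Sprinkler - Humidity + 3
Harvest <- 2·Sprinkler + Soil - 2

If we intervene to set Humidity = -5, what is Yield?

50

Intervening sets Humidity = -5 and removes its equation (Humidity <- 3·Rain - 2).
Sprinkler = -3·Rain + 1  [with Rain=5]  = -14
Yield = -3·Sprinkler - Humidity + 3  [with Sprinkler=-14, Humidity=-5]  = 50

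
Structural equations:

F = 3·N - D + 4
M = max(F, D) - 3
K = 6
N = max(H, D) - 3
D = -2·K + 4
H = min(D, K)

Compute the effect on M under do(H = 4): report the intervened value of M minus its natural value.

The intervention breaks the incoming arrows to H: H = min(D, K) no longer applies, and H = 4.
D = -2·K + 4  [with K=6]  = -8
N = max(H, D) - 3  [with H=4, D=-8]  = 1
F = 3·N - D + 4  [with N=1, D=-8]  = 15
M = max(F, D) - 3  [with F=15, D=-8]  = 12
Without intervention: D = -2·K + 4  [with K=6]  = -8; H = min(D, K)  [with D=-8, K=6]  = -8; N = max(H, D) - 3  [with H=-8, D=-8]  = -11; F = 3·N - D + 4  [with N=-11, D=-8]  = -21; M = max(F, D) - 3  [with F=-21, D=-8]  = -11.
Change = 12 − (-11) = 23.

23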